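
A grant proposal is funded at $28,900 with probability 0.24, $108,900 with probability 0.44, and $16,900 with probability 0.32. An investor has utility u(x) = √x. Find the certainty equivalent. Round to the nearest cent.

$51,801.76

E[u] = 0.24·√28900 + 0.44·√108900 + 0.32·√16900 = 0.24·170 + 0.44·330 + 0.32·130 = 227.6
CE = (227.6)² = 51801.76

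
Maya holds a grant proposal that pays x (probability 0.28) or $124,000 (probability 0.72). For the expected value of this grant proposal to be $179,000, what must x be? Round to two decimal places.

x = $320,428.57

0.28·x + 0.72·124000 = 179000
0.28·x = 179000 − 89280 = 89720
x = 89720 / 0.28 = 320428.5714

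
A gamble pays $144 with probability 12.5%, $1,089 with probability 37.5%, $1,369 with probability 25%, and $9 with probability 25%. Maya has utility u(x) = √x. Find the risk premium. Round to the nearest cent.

E[u] = 0.125·√144 + 0.375·√1089 + 0.25·√1369 + 0.25·√9 = 0.125·12 + 0.375·33 + 0.25·37 + 0.25·3 = 23.875
CE = (23.875)² = 570.015625
Risk premium = EV − CE = 770.875 − 570.015625 = 200.859375

$200.86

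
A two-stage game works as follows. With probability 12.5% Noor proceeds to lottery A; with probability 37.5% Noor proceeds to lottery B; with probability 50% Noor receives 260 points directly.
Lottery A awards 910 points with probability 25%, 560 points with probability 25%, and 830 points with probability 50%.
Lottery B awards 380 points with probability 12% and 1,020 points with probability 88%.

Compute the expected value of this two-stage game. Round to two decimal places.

581.51 points

EV(A) = 0.25 × 910 + 0.25 × 560 + 0.5 × 830 = 227.5 + 140 + 415 = 782.5
EV(B) = 0.12 × 380 + 0.88 × 1020 = 45.6 + 897.6 = 943.2
Branch C: 260 (certain)
Overall = 0.125 × 782.5 + 0.375 × 943.2 + 0.5 × 260 = 97.8125 + 353.7 + 130 = 581.5125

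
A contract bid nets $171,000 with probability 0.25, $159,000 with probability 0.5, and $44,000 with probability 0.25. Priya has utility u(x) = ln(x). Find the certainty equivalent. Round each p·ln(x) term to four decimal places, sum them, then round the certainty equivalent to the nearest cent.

$117,442.01

E[u] = 0.25·ln(171000) + 0.5·ln(159000) + 0.25·ln(44000) = 3.0124 + 5.9883 + 2.6730 = 11.6737
CE = e^11.6737 ≈ 117442.01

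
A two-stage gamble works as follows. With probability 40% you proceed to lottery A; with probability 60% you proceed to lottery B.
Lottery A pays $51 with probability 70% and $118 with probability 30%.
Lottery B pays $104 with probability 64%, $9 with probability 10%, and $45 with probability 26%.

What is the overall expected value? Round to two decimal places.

$75.94

EV(A) = 0.7 × 51 + 0.3 × 118 = 35.7 + 35.4 = 71.1
EV(B) = 0.64 × 104 + 0.1 × 9 + 0.26 × 45 = 66.56 + 0.9 + 11.7 = 79.16
Overall = 0.4 × 71.1 + 0.6 × 79.16 = 28.44 + 47.496 = 75.936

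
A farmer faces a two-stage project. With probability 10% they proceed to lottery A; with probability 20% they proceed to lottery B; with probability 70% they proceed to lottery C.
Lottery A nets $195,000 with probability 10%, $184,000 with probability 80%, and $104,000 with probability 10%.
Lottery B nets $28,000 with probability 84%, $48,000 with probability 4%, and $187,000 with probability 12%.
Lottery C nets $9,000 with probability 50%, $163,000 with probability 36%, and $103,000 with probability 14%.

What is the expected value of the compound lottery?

EV(A) = 0.1 × 195000 + 0.8 × 184000 + 0.1 × 104000 = 19500 + 147200 + 10400 = 177100
EV(B) = 0.84 × 28000 + 0.04 × 48000 + 0.12 × 187000 = 23520 + 1920 + 22440 = 47880
EV(C) = 0.5 × 9000 + 0.36 × 163000 + 0.14 × 103000 = 4500 + 58680 + 14420 = 77600
Overall = 0.1 × 177100 + 0.2 × 47880 + 0.7 × 77600 = 17710 + 9576 + 54320 = 81606

$81,606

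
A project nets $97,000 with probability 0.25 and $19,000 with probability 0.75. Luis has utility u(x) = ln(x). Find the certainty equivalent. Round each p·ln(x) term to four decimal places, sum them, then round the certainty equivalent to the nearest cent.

E[u] = 0.25·ln(97000) + 0.75·ln(19000) = 2.8706 + 7.3891 = 10.2597
CE = e^10.2597 ≈ 28558.22

$28,558.22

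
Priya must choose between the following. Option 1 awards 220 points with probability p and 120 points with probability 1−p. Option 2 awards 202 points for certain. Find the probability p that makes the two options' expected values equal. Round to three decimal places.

p·220 + (1−p)·120 = 202
100p + 120 = 202
p = (202 − 120) / 100

p = 0.820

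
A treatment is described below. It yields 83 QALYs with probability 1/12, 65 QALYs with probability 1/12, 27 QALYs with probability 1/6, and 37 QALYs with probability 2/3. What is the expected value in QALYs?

EV = 1/12 × 83 + 1/12 × 65 + 1/6 × 27 + 2/3 × 37 = 6.9167 + 5.4167 + 4.5 + 24.6667 = 41.5

41.5 QALYs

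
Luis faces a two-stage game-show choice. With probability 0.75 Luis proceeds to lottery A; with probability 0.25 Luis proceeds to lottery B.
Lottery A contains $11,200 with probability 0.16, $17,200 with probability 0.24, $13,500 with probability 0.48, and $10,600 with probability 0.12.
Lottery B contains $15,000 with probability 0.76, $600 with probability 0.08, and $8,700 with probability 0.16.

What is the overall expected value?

EV(A) = 0.16 × 11200 + 0.24 × 17200 + 0.48 × 13500 + 0.12 × 10600 = 1792 + 4128 + 6480 + 1272 = 13672
EV(B) = 0.76 × 15000 + 0.08 × 600 + 0.16 × 8700 = 11400 + 48 + 1392 = 12840
Overall = 0.75 × 13672 + 0.25 × 12840 = 10254 + 3210 = 13464

$13,464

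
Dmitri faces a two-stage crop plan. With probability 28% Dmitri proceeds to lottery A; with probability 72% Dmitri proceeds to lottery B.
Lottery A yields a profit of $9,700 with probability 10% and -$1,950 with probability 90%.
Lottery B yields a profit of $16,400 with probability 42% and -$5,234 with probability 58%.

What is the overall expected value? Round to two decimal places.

$2,553.84

EV(A) = 0.1 × 9700 + 0.9 × (-1950) = 970 − 1755 = -785
EV(B) = 0.42 × 16400 + 0.58 × (-5234) = 6888 − 3035.72 = 3852.28
Overall = 0.28 × (-785) + 0.72 × 3852.28 = -219.8 + 2773.6416 = 2553.8416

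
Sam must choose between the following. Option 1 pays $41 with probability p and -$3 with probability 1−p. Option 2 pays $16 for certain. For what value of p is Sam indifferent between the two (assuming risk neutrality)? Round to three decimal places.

p·41 + (1−p)·(-3) = 16
44p − 3 = 16
p = (16 + 3) / 44

p = 0.432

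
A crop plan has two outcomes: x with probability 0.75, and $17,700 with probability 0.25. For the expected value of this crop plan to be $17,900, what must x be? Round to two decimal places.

0.75·x + 0.25·17700 = 17900
0.75·x = 17900 − 4425 = 13475
x = 13475 / 0.75 = 17966.6667

x = $17,966.67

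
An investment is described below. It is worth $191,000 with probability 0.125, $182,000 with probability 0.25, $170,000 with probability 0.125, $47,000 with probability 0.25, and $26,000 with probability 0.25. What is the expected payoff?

EV = 0.125 × 191000 + 0.25 × 182000 + 0.125 × 170000 + 0.25 × 47000 + 0.25 × 26000 = 23875 + 45500 + 21250 + 11750 + 6500 = 108875

$108,875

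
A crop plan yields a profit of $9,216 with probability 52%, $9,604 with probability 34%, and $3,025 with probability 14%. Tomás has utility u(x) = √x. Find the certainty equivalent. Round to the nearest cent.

E[u] = 0.52·√9216 + 0.34·√9604 + 0.14·√3025 = 0.52·96 + 0.34·98 + 0.14·55 = 90.94
CE = (90.94)² = 8270.0836

$8,270.08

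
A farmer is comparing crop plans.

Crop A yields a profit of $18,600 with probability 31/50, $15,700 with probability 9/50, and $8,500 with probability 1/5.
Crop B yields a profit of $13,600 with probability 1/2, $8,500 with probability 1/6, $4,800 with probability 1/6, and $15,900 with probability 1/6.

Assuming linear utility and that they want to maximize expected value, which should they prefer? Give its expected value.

Crop A = 31/50 × 18600 + 9/50 × 15700 + 1/5 × 8500 = 11532 + 2826 + 1700 = 16058
Crop B = 1/2 × 13600 + 1/6 × 8500 + 1/6 × 4800 + 1/6 × 15900 = 6800 + 1416.6667 + 800 + 2650 = 11666.6667

Crop A ($16,058)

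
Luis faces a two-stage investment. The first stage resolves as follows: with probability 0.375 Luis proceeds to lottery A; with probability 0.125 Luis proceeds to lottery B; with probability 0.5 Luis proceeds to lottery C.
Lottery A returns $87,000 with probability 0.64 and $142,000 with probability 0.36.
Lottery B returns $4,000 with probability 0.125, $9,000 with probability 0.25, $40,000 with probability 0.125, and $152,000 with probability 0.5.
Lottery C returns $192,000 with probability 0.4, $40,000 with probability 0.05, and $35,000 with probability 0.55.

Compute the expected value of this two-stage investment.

$99,543.75

EV(A) = 0.64 × 87000 + 0.36 × 142000 = 55680 + 51120 = 106800
EV(B) = 0.125 × 4000 + 0.25 × 9000 + 0.125 × 40000 + 0.5 × 152000 = 500 + 2250 + 5000 + 76000 = 83750
EV(C) = 0.4 × 192000 + 0.05 × 40000 + 0.55 × 35000 = 76800 + 2000 + 19250 = 98050
Overall = 0.375 × 106800 + 0.125 × 83750 + 0.5 × 98050 = 40050 + 10468.75 + 49025 = 99543.75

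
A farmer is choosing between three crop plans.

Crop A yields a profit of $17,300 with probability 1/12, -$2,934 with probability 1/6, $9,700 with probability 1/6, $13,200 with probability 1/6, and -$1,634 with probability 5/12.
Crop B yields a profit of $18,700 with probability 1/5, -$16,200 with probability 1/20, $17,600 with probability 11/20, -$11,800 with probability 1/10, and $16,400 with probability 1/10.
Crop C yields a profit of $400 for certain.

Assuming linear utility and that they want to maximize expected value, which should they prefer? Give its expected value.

Crop B ($13,070)

Crop A = 1/12 × 17300 + 1/6 × (-2934) + 1/6 × 9700 + 1/6 × 13200 + 5/12 × (-1634) = 1441.6667 − 489 + 1616.6667 + 2200 − 680.8333 = 4088.5
Crop B = 1/5 × 18700 + 1/20 × (-16200) + 11/20 × 17600 + 1/10 × (-11800) + 1/10 × 16400 = 3740 − 810 + 9680 − 1180 + 1640 = 13070
Crop C: 400 (certain)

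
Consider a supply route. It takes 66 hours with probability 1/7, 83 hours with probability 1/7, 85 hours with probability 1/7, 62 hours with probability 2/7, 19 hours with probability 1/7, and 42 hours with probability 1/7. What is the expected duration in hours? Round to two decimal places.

EV = 1/7 × 66 + 1/7 × 83 + 1/7 × 85 + 2/7 × 62 + 1/7 × 19 + 1/7 × 42 = 9.4286 + 11.8571 + 12.1429 + 17.7143 + 2.7143 + 6 = 59.8571

59.86 hours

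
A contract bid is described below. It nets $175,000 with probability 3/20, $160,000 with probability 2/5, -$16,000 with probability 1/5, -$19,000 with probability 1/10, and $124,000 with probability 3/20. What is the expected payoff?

$103,750

EV = 3/20 × 175000 + 2/5 × 160000 + 1/5 × (-16000) + 1/10 × (-19000) + 3/20 × 124000 = 26250 + 64000 − 3200 − 1900 + 18600 = 103750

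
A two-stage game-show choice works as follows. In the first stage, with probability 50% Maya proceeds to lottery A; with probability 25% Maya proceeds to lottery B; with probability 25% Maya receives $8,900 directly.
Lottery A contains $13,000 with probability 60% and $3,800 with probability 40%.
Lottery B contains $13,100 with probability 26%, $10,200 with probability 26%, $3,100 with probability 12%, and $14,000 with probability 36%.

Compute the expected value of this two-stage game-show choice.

EV(A) = 0.6 × 13000 + 0.4 × 3800 = 7800 + 1520 = 9320
EV(B) = 0.26 × 13100 + 0.26 × 10200 + 0.12 × 3100 + 0.36 × 14000 = 3406 + 2652 + 372 + 5040 = 11470
Branch C: 8900 (certain)
Overall = 0.5 × 9320 + 0.25 × 11470 + 0.25 × 8900 = 4660 + 2867.5 + 2225 = 9752.5

$9,752.50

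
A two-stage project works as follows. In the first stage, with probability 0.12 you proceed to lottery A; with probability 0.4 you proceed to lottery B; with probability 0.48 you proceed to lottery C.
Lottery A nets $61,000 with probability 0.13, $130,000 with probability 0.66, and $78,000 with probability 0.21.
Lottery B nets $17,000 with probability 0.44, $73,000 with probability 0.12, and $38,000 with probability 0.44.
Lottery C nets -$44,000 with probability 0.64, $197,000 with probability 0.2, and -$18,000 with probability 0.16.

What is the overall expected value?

EV(A) = 0.13 × 61000 + 0.66 × 130000 + 0.21 × 78000 = 7930 + 85800 + 16380 = 110110
EV(B) = 0.44 × 17000 + 0.12 × 73000 + 0.44 × 38000 = 7480 + 8760 + 16720 = 32960
EV(C) = 0.64 × (-44000) + 0.2 × 197000 + 0.16 × (-18000) = -28160 + 39400 − 2880 = 8360
Overall = 0.12 × 110110 + 0.4 × 32960 + 0.48 × 8360 = 13213.2 + 13184 + 4012.8 = 30410

$30,410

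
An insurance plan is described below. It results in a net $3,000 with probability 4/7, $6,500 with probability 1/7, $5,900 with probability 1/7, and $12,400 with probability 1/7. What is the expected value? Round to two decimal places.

EV = 4/7 × 3000 + 1/7 × 6500 + 1/7 × 5900 + 1/7 × 12400 = 1714.2857 + 928.5714 + 842.8571 + 1771.4286 = 5257.1429

$5,257.14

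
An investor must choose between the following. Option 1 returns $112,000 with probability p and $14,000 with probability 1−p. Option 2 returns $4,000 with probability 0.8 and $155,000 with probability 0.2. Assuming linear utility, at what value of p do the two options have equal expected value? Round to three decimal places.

p = 0.206

EV(Option 2) = 0.8 × 4000 + 0.2 × 155000 = 3200 + 31000 = 34200
p·112000 + (1−p)·14000 = 34200
98000p + 14000 = 34200
p = (34200 − 14000) / 98000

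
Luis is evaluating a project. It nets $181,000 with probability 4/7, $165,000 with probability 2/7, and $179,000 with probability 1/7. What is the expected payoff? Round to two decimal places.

EV = 4/7 × 181000 + 2/7 × 165000 + 1/7 × 179000 = 103428.5714 + 47142.8571 + 25571.4286 = 176142.8571

$176,142.86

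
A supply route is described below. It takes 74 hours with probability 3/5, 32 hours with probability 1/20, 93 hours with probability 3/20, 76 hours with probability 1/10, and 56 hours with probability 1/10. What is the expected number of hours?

73.15 hours

EV = 3/5 × 74 + 1/20 × 32 + 3/20 × 93 + 1/10 × 76 + 1/10 × 56 = 44.4 + 1.6 + 13.95 + 7.6 + 5.6 = 73.15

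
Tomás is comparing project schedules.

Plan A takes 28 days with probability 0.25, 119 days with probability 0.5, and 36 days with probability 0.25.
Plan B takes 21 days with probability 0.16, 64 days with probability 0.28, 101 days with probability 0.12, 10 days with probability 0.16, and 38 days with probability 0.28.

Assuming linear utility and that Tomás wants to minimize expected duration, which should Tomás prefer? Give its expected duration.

Plan B (45.64 days)

Plan A = 0.25 × 28 + 0.5 × 119 + 0.25 × 36 = 7 + 59.5 + 9 = 75.5
Plan B = 0.16 × 21 + 0.28 × 64 + 0.12 × 101 + 0.16 × 10 + 0.28 × 38 = 3.36 + 17.92 + 12.12 + 1.6 + 10.64 = 45.64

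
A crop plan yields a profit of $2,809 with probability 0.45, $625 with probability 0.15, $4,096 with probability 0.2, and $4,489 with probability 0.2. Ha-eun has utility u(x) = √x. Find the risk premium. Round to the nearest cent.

E[u] = 0.45·√2809 + 0.15·√625 + 0.2·√4096 + 0.2·√4489 = 0.45·53 + 0.15·25 + 0.2·64 + 0.2·67 = 53.8
CE = (53.8)² = 2894.44
Risk premium = EV − CE = 3074.8 − 2894.44 = 180.36

$180.36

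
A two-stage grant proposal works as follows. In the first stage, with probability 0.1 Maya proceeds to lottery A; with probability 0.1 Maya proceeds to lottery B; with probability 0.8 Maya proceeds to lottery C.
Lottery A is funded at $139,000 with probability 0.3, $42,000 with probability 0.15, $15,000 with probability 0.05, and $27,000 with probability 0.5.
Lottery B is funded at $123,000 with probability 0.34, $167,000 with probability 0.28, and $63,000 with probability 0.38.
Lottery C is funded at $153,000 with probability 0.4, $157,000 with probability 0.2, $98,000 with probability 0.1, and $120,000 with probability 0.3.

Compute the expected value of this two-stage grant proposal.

$128,197

EV(A) = 0.3 × 139000 + 0.15 × 42000 + 0.05 × 15000 + 0.5 × 27000 = 41700 + 6300 + 750 + 13500 = 62250
EV(B) = 0.34 × 123000 + 0.28 × 167000 + 0.38 × 63000 = 41820 + 46760 + 23940 = 112520
EV(C) = 0.4 × 153000 + 0.2 × 157000 + 0.1 × 98000 + 0.3 × 120000 = 61200 + 31400 + 9800 + 36000 = 138400
Overall = 0.1 × 62250 + 0.1 × 112520 + 0.8 × 138400 = 6225 + 11252 + 110720 = 128197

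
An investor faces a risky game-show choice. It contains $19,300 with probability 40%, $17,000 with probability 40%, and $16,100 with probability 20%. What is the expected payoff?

$17,740

EV = 0.4 × 19300 + 0.4 × 17000 + 0.2 × 16100 = 7720 + 6800 + 3220 = 17740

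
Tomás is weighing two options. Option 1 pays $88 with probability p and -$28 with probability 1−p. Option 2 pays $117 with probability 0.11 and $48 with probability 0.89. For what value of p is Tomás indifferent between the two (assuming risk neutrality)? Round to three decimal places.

p = 0.721

EV(Option 2) = 0.11 × 117 + 0.89 × 48 = 12.87 + 42.72 = 55.59
p·88 + (1−p)·(-28) = 55.59
116p − 28 = 55.59
p = (55.59 + 28) / 116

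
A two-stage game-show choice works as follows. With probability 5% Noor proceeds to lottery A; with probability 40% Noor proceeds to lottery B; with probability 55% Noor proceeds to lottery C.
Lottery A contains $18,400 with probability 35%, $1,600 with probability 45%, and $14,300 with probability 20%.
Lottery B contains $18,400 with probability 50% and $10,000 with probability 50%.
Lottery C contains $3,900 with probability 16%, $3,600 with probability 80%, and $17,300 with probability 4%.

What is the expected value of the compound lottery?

$8,488.80

EV(A) = 0.35 × 18400 + 0.45 × 1600 + 0.2 × 14300 = 6440 + 720 + 2860 = 10020
EV(B) = 0.5 × 18400 + 0.5 × 10000 = 9200 + 5000 = 14200
EV(C) = 0.16 × 3900 + 0.8 × 3600 + 0.04 × 17300 = 624 + 2880 + 692 = 4196
Overall = 0.05 × 10020 + 0.4 × 14200 + 0.55 × 4196 = 501 + 5680 + 2307.8 = 8488.8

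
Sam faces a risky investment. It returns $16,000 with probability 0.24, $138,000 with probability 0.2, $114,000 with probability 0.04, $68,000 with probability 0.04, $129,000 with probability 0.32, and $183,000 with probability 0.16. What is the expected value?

EV = 0.24 × 16000 + 0.2 × 138000 + 0.04 × 114000 + 0.04 × 68000 + 0.32 × 129000 + 0.16 × 183000 = 3840 + 27600 + 4560 + 2720 + 41280 + 29280 = 109280

$109,280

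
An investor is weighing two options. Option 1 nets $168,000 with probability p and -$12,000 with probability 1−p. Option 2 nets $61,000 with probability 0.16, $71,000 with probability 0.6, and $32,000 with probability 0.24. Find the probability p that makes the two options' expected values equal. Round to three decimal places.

p = 0.400

EV(Option 2) = 0.16 × 61000 + 0.6 × 71000 + 0.24 × 32000 = 9760 + 42600 + 7680 = 60040
p·168000 + (1−p)·(-12000) = 60040
180000p − 12000 = 60040
p = (60040 + 12000) / 180000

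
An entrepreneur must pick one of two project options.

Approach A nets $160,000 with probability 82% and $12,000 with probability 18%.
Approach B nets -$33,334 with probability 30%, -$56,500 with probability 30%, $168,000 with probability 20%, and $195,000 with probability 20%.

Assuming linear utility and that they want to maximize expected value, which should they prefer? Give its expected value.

Approach A = 0.82 × 160000 + 0.18 × 12000 = 131200 + 2160 = 133360
Approach B = 0.3 × (-33334) + 0.3 × (-56500) + 0.2 × 168000 + 0.2 × 195000 = -10000.2 − 16950 + 33600 + 39000 = 45649.8

Approach A ($133,360)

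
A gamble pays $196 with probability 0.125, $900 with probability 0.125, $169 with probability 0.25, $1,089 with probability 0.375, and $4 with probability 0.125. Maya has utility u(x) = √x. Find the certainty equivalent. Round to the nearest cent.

$456.89

E[u] = 0.125·√196 + 0.125·√900 + 0.25·√169 + 0.375·√1089 + 0.125·√4 = 0.125·14 + 0.125·30 + 0.25·13 + 0.375·33 + 0.125·2 = 21.375
CE = (21.375)² = 456.890625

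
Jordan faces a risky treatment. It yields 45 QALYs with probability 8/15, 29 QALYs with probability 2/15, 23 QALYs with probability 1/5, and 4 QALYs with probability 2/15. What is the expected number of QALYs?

33 QALYs

EV = 8/15 × 45 + 2/15 × 29 + 1/5 × 23 + 2/15 × 4 = 24 + 3.8667 + 4.6 + 0.5333 = 33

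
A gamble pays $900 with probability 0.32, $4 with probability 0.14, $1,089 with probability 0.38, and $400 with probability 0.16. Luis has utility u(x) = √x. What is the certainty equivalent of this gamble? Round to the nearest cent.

E[u] = 0.32·√900 + 0.14·√4 + 0.38·√1089 + 0.16·√400 = 0.32·30 + 0.14·2 + 0.38·33 + 0.16·20 = 25.62
CE = (25.62)² = 656.3844

$656.38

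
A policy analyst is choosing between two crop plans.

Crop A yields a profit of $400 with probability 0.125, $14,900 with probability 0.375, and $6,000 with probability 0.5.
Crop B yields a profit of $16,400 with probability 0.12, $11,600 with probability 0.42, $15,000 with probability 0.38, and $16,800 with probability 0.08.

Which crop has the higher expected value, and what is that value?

Crop A = 0.125 × 400 + 0.375 × 14900 + 0.5 × 6000 = 50 + 5587.5 + 3000 = 8637.5
Crop B = 0.12 × 16400 + 0.42 × 11600 + 0.38 × 15000 + 0.08 × 16800 = 1968 + 4872 + 5700 + 1344 = 13884

Crop B ($13,884)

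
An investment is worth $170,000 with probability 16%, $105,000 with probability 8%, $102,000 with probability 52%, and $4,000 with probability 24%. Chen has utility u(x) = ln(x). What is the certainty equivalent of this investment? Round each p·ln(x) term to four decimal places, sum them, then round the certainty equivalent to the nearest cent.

$50,995.87

E[u] = 0.16·ln(170000) + 0.08·ln(105000) + 0.52·ln(102000) + 0.24·ln(4000) = 1.9270 + 0.9249 + 5.9970 + 1.9906 = 10.8395
CE = e^10.8395 ≈ 50995.87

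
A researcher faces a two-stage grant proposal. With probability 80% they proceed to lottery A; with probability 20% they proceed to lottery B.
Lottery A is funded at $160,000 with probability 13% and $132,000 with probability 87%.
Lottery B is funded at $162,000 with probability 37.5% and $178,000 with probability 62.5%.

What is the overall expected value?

EV(A) = 0.13 × 160000 + 0.87 × 132000 = 20800 + 114840 = 135640
EV(B) = 0.375 × 162000 + 0.625 × 178000 = 60750 + 111250 = 172000
Overall = 0.8 × 135640 + 0.2 × 172000 = 108512 + 34400 = 142912

$142,912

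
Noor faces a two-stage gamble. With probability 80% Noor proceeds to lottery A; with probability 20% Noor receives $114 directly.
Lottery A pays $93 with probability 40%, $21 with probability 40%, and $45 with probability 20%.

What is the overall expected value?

$66.48

EV(A) = 0.4 × 93 + 0.4 × 21 + 0.2 × 45 = 37.2 + 8.4 + 9 = 54.6
Branch B: 114 (certain)
Overall = 0.8 × 54.6 + 0.2 × 114 = 43.68 + 22.8 = 66.48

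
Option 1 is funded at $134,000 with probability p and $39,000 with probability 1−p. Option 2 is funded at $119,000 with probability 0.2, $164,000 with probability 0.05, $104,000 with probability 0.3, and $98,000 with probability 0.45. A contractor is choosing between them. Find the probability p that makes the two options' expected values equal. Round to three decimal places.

EV(Option 2) = 0.2 × 119000 + 0.05 × 164000 + 0.3 × 104000 + 0.45 × 98000 = 23800 + 8200 + 31200 + 44100 = 107300
p·134000 + (1−p)·39000 = 107300
95000p + 39000 = 107300
p = (107300 − 39000) / 95000

p = 0.719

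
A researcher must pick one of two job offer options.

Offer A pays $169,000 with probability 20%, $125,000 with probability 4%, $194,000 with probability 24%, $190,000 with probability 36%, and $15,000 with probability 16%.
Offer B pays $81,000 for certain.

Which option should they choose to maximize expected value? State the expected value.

Offer A ($156,160)

Offer A = 0.2 × 169000 + 0.04 × 125000 + 0.24 × 194000 + 0.36 × 190000 + 0.16 × 15000 = 33800 + 5000 + 46560 + 68400 + 2400 = 156160
Offer B: 81000 (certain)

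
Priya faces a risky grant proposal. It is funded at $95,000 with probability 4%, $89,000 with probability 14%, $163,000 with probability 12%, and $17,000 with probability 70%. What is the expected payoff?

EV = 0.04 × 95000 + 0.14 × 89000 + 0.12 × 163000 + 0.7 × 17000 = 3800 + 12460 + 19560 + 11900 = 47720

$47,720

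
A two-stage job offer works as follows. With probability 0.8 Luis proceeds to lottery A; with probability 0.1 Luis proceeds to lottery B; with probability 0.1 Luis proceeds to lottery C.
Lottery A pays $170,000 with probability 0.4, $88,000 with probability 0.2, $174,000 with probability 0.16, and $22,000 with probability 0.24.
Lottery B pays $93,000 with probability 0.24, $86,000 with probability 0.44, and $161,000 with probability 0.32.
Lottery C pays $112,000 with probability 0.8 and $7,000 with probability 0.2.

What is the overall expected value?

EV(A) = 0.4 × 170000 + 0.2 × 88000 + 0.16 × 174000 + 0.24 × 22000 = 68000 + 17600 + 27840 + 5280 = 118720
EV(B) = 0.24 × 93000 + 0.44 × 86000 + 0.32 × 161000 = 22320 + 37840 + 51520 = 111680
EV(C) = 0.8 × 112000 + 0.2 × 7000 = 89600 + 1400 = 91000
Overall = 0.8 × 118720 + 0.1 × 111680 + 0.1 × 91000 = 94976 + 11168 + 9100 = 115244

$115,244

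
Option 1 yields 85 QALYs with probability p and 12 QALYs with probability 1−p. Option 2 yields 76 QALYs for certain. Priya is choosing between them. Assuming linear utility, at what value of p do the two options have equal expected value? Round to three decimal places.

p·85 + (1−p)·12 = 76
73p + 12 = 76
p = (76 − 12) / 73

p = 0.877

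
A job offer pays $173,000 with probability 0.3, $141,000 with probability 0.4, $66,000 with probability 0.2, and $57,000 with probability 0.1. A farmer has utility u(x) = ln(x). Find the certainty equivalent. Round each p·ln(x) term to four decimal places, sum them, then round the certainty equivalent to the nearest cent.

$117,653.60

E[u] = 0.3·ln(173000) + 0.4·ln(141000) + 0.2·ln(66000) + 0.1·ln(57000) = 3.6183 + 4.7426 + 2.2195 + 1.0951 = 11.6755
CE = e^11.6755 ≈ 117653.60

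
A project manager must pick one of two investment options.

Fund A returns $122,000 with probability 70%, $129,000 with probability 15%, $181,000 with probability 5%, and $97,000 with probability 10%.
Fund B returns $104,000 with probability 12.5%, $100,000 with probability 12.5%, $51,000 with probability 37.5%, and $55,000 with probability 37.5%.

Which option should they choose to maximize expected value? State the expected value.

Fund A ($123,500)

Fund A = 0.7 × 122000 + 0.15 × 129000 + 0.05 × 181000 + 0.1 × 97000 = 85400 + 19350 + 9050 + 9700 = 123500
Fund B = 0.125 × 104000 + 0.125 × 100000 + 0.375 × 51000 + 0.375 × 55000 = 13000 + 12500 + 19125 + 20625 = 65250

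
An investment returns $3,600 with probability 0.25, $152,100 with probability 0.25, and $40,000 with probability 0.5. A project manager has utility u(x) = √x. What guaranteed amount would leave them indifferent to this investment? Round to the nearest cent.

E[u] = 0.25·√3600 + 0.25·√152100 + 0.5·√40000 = 0.25·60 + 0.25·390 + 0.5·200 = 212.5
CE = (212.5)² = 45156.25

$45,156.25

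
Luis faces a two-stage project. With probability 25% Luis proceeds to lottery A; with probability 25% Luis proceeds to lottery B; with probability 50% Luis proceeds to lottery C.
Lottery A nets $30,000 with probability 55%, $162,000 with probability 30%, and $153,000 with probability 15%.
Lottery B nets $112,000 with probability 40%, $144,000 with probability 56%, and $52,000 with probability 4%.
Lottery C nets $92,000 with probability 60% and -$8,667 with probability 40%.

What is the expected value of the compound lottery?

EV(A) = 0.55 × 30000 + 0.3 × 162000 + 0.15 × 153000 = 16500 + 48600 + 22950 = 88050
EV(B) = 0.4 × 112000 + 0.56 × 144000 + 0.04 × 52000 = 44800 + 80640 + 2080 = 127520
EV(C) = 0.6 × 92000 + 0.4 × (-8667) = 55200 − 3466.8 = 51733.2
Overall = 0.25 × 88050 + 0.25 × 127520 + 0.5 × 51733.2 = 22012.5 + 31880 + 25866.6 = 79759.1

$79,759.10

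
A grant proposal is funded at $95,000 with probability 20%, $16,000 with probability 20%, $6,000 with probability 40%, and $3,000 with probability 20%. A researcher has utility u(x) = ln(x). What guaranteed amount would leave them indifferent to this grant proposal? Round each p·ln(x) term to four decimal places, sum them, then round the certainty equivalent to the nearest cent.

E[u] = 0.2·ln(95000) + 0.2·ln(16000) + 0.4·ln(6000) + 0.2·ln(3000) = 2.2923 + 1.9361 + 3.4798 + 1.6013 = 9.3095
CE = e^9.3095 ≈ 11042.43

$11,042.43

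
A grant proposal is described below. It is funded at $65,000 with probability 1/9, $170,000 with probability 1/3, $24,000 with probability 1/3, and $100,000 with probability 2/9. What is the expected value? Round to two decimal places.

$94,111.11

EV = 1/9 × 65000 + 1/3 × 170000 + 1/3 × 24000 + 2/9 × 100000 = 7222.2222 + 56666.6667 + 8000 + 22222.2222 = 94111.1111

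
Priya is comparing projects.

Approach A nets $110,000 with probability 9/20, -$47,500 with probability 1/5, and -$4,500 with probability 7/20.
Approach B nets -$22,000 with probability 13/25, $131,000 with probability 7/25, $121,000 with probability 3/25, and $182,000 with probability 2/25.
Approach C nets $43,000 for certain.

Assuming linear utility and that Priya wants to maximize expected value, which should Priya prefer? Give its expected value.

Approach B ($54,320)

Approach A = 9/20 × 110000 + 1/5 × (-47500) + 7/20 × (-4500) = 49500 − 9500 − 1575 = 38425
Approach B = 13/25 × (-22000) + 7/25 × 131000 + 3/25 × 121000 + 2/25 × 182000 = -11440 + 36680 + 14520 + 14560 = 54320
Approach C: 43000 (certain)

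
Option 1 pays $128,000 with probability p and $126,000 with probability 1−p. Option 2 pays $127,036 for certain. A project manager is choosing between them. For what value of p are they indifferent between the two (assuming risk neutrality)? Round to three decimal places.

p·128000 + (1−p)·126000 = 127036
2000p + 126000 = 127036
p = (127036 − 126000) / 2000

p = 0.518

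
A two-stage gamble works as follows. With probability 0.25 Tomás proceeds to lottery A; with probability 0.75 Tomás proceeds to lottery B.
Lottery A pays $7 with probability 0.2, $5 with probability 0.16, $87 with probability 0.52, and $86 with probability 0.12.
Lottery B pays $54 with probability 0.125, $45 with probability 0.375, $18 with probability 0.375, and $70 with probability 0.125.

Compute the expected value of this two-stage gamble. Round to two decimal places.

EV(A) = 0.2 × 7 + 0.16 × 5 + 0.52 × 87 + 0.12 × 86 = 1.4 + 0.8 + 45.24 + 10.32 = 57.76
EV(B) = 0.125 × 54 + 0.375 × 45 + 0.375 × 18 + 0.125 × 70 = 6.75 + 16.875 + 6.75 + 8.75 = 39.125
Overall = 0.25 × 57.76 + 0.75 × 39.125 = 14.44 + 29.34375 = 43.78375

$43.78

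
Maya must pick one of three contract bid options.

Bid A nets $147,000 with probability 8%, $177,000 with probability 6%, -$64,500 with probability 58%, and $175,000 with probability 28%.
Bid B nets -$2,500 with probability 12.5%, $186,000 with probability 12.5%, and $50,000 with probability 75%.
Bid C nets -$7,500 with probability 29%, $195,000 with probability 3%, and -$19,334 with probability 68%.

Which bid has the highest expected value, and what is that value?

Bid A = 0.08 × 147000 + 0.06 × 177000 + 0.58 × (-64500) + 0.28 × 175000 = 11760 + 10620 − 37410 + 49000 = 33970
Bid B = 0.125 × (-2500) + 0.125 × 186000 + 0.75 × 50000 = -312.5 + 23250 + 37500 = 60437.5
Bid C = 0.29 × (-7500) + 0.03 × 195000 + 0.68 × (-19334) = -2175 + 5850 − 13147.12 = -9472.12

Bid B ($60,437.50)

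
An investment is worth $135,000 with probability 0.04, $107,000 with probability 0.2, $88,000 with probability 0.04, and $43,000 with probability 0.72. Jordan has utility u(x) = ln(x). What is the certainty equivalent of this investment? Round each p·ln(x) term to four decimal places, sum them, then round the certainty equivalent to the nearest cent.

E[u] = 0.04·ln(135000) + 0.2·ln(107000) + 0.04·ln(88000) + 0.72·ln(43000) = 0.4725 + 2.3161 + 0.4554 + 7.6816 = 10.9256
CE = e^10.9256 ≈ 55581.18

$55,581.18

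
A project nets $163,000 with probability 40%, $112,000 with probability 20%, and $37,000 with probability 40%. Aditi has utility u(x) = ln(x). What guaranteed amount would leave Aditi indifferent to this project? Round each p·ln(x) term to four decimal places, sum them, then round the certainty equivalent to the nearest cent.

$83,566.67

E[u] = 0.4·ln(163000) + 0.2·ln(112000) + 0.4·ln(37000) = 4.8006 + 2.3253 + 4.2075 = 11.3334
CE = e^11.3334 ≈ 83566.67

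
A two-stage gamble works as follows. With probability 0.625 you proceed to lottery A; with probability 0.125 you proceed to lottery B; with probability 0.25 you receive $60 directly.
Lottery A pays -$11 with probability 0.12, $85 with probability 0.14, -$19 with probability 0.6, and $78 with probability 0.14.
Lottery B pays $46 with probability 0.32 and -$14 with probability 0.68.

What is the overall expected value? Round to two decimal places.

$21.96

EV(A) = 0.12 × (-11) + 0.14 × 85 + 0.6 × (-19) + 0.14 × 78 = -1.32 + 11.9 − 11.4 + 10.92 = 10.1
EV(B) = 0.32 × 46 + 0.68 × (-14) = 14.72 − 9.52 = 5.2
Branch C: 60 (certain)
Overall = 0.625 × 10.1 + 0.125 × 5.2 + 0.25 × 60 = 6.3125 + 0.65 + 15 = 21.9625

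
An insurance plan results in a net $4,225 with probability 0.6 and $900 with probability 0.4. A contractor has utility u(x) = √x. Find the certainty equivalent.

$2,601

E[u] = 0.6·√4225 + 0.4·√900 = 0.6·65 + 0.4·30 = 51
CE = (51)² = 2601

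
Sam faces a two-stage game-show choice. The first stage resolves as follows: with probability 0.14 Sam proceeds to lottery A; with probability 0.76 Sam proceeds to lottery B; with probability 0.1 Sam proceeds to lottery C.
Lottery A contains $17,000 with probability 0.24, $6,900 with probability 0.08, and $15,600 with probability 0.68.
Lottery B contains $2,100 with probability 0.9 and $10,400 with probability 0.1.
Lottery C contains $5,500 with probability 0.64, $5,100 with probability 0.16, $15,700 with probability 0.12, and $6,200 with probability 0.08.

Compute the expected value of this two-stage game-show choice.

EV(A) = 0.24 × 17000 + 0.08 × 6900 + 0.68 × 15600 = 4080 + 552 + 10608 = 15240
EV(B) = 0.9 × 2100 + 0.1 × 10400 = 1890 + 1040 = 2930
EV(C) = 0.64 × 5500 + 0.16 × 5100 + 0.12 × 15700 + 0.08 × 6200 = 3520 + 816 + 1884 + 496 = 6716
Overall = 0.14 × 15240 + 0.76 × 2930 + 0.1 × 6716 = 2133.6 + 2226.8 + 671.6 = 5032

$5,032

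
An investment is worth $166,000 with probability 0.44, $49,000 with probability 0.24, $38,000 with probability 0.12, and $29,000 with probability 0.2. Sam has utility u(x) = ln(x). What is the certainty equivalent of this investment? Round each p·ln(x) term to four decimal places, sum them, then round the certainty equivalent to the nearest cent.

E[u] = 0.44·ln(166000) + 0.24·ln(49000) + 0.12·ln(38000) + 0.2·ln(29000) = 5.2887 + 2.5919 + 1.2654 + 2.0550 = 11.2010
CE = e^11.2010 ≈ 73203.61

$73,203.61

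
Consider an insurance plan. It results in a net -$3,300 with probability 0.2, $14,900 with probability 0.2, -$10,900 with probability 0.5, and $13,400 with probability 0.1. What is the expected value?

-$1,790

EV = 0.2 × (-3300) + 0.2 × 14900 + 0.5 × (-10900) + 0.1 × 13400 = -660 + 2980 − 5450 + 1340 = -1790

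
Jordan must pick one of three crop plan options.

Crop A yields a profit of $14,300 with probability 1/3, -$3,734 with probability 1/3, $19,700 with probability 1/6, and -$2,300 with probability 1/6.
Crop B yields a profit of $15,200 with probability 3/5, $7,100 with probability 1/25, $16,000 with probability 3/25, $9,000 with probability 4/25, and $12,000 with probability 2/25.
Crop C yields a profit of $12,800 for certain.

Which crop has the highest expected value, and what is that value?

Crop B ($13,724)

Crop A = 1/3 × 14300 + 1/3 × (-3734) + 1/6 × 19700 + 1/6 × (-2300) = 4766.6667 − 1244.6667 + 3283.3333 − 383.3333 = 6422
Crop B = 3/5 × 15200 + 1/25 × 7100 + 3/25 × 16000 + 4/25 × 9000 + 2/25 × 12000 = 9120 + 284 + 1920 + 1440 + 960 = 13724
Crop C: 12800 (certain)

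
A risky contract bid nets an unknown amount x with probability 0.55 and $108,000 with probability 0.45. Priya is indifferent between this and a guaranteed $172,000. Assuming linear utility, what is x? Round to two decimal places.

0.55·x + 0.45·108000 = 172000
0.55·x = 172000 − 48600 = 123400
x = 123400 / 0.55 = 224363.6364

x = $224,363.64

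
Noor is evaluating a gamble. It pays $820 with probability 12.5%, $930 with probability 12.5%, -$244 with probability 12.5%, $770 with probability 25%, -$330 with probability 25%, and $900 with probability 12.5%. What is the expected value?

EV = 0.125 × 820 + 0.125 × 930 + 0.125 × (-244) + 0.25 × 770 + 0.25 × (-330) + 0.125 × 900 = 102.5 + 116.25 − 30.5 + 192.5 − 82.5 + 112.5 = 410.75

$410.75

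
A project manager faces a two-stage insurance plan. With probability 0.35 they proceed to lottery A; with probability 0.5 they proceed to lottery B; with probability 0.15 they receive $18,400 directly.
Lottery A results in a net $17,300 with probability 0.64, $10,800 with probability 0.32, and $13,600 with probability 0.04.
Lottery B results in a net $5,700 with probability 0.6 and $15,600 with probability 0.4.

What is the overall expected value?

$12,865.20

EV(A) = 0.64 × 17300 + 0.32 × 10800 + 0.04 × 13600 = 11072 + 3456 + 544 = 15072
EV(B) = 0.6 × 5700 + 0.4 × 15600 = 3420 + 6240 = 9660
Branch C: 18400 (certain)
Overall = 0.35 × 15072 + 0.5 × 9660 + 0.15 × 18400 = 5275.2 + 4830 + 2760 = 12865.2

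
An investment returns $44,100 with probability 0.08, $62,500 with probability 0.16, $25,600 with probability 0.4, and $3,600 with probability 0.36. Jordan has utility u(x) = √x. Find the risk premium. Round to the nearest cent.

E[u] = 0.08·√44100 + 0.16·√62500 + 0.4·√25600 + 0.36·√3600 = 0.08·210 + 0.16·250 + 0.4·160 + 0.36·60 = 142.4
CE = (142.4)² = 20277.76
Risk premium = EV − CE = 25064 − 20277.76 = 4786.24

$4,786.24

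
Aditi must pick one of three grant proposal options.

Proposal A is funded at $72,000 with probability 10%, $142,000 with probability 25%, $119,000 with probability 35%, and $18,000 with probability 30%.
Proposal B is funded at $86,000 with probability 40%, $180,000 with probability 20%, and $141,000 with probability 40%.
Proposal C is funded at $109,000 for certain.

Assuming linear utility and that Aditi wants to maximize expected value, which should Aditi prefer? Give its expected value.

Proposal B ($126,800)

Proposal A = 0.1 × 72000 + 0.25 × 142000 + 0.35 × 119000 + 0.3 × 18000 = 7200 + 35500 + 41650 + 5400 = 89750
Proposal B = 0.4 × 86000 + 0.2 × 180000 + 0.4 × 141000 = 34400 + 36000 + 56400 = 126800
Proposal C: 109000 (certain)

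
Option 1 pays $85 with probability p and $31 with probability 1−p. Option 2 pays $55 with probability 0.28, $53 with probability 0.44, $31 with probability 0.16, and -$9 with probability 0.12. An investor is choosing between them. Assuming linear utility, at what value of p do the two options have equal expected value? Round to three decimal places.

p = 0.215

EV(Option 2) = 0.28 × 55 + 0.44 × 53 + 0.16 × 31 + 0.12 × (-9) = 15.4 + 23.32 + 4.96 − 1.08 = 42.6
p·85 + (1−p)·31 = 42.6
54p + 31 = 42.6
p = (42.6 − 31) / 54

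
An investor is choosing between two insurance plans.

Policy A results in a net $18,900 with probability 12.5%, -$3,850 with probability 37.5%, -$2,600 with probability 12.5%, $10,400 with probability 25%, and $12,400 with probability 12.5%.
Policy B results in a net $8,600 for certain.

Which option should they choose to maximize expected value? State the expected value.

Policy A = 0.125 × 18900 + 0.375 × (-3850) + 0.125 × (-2600) + 0.25 × 10400 + 0.125 × 12400 = 2362.5 − 1443.75 − 325 + 2600 + 1550 = 4743.75
Policy B: 8600 (certain)

Policy B ($8,600)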